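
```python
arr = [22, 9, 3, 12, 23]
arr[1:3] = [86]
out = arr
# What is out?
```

Trace:
`arr = [22, 9, 3, 12, 23]` → arr = [22, 9, 3, 12, 23]
`arr[1:3] = [86]` → arr = [22, 86, 12, 23]
`out = arr` → out = [22, 86, 12, 23]
So out = [22, 86, 12, 23]

Answer: [22, 86, 12, 23]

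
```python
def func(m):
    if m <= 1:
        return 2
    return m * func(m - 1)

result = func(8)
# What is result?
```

func(8) = 8 * 7 * 6 * 5 * 4 * 3 * 2 * 2 = 80640

Answer: 80640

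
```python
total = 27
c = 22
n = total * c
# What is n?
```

Trace:
`total = 27` → total = 27
`c = 22` → c = 22
`n = total * c` → n = 594
So n = 594

Answer: 594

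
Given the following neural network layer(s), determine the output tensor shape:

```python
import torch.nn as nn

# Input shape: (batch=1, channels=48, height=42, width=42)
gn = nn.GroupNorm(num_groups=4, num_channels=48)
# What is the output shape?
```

Input: (1, 48, 42, 42) -> Output: (1, 48, 42, 42)

Answer: (1, 48, 42, 42)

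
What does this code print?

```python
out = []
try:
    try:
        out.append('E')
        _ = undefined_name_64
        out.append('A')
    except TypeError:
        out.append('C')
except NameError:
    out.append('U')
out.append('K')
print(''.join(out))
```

Execution trace: 'E' (inner try body) → 'U' (outer except NameError) → 'K' (after the try/except). Output: EUK

Answer: EUK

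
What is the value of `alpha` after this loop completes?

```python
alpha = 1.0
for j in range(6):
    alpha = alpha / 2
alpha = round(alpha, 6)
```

Halving LR 6 times: 1 / 2^6
`alpha` takes the values: 1.0 → 0.5 → 0.25 → 0.125 → 0.0625 → 0.03125 → 0.015625

Answer: 0.015625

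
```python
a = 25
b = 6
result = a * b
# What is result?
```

Trace:
`a = 25` → a = 25
`b = 6` → b = 6
`result = a * b` → result = 150
So result = 150

Answer: 150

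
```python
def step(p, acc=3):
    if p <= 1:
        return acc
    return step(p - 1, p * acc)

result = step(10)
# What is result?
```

Accumulator trace (n, acc): (10, 3) -> (9, 30) -> (8, 270) -> (7, 2160) -> (6, 15120) -> (5, 90720) -> (4, 453600) -> (3, 1814400) -> (2, 5443200) -> (1, 10886400) -> return 10886400

Answer: 10886400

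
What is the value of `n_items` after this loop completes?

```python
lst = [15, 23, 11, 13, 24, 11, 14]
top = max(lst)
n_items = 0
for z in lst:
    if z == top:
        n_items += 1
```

Count of max value 24 in [15, 23, 11, 13, 24, 11, 14]
`n_items` takes the values: 0 → 1

Answer: 1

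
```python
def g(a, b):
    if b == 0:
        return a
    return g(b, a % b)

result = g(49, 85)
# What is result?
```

g(49, 85) -> g(85, 49) -> g(49, 36) -> g(36, 13) -> g(13, 10) -> g(10, 3) -> g(3, 1) -> g(1, 0) -> 1

Answer: 1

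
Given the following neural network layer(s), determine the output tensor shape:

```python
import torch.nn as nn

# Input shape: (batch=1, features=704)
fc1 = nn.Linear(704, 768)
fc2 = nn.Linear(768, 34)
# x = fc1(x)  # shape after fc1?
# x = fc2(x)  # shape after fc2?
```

Input: (1, 704) -> after fc1: (1, 768) -> Output: (1, 34)

Answer: (1, 34)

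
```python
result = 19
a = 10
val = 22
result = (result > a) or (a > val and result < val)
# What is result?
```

Trace:
`result = 19` → result = 19
`a = 10` → a = 10
`val = 22` → val = 22
`result = (result > a) or (a > val and result < val)` → result = True
So result = True

Answer: True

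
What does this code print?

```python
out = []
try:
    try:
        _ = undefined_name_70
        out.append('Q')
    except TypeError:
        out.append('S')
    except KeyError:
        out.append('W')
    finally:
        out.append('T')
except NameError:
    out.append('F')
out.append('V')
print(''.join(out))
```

Execution trace: 'T' (finally) → 'F' (outer except NameError) → 'V' (after the try/except). Output: TFV

Answer: TFV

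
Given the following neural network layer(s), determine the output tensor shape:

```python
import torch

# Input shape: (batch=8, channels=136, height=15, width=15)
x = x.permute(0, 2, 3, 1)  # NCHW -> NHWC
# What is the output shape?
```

Input: (8, 136, 15, 15) -> Output: (8, 15, 15, 136)

Answer: (8, 15, 15, 136)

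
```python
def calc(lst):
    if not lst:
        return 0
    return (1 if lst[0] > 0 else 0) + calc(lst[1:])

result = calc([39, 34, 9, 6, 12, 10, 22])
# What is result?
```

Count of positive elements in [39, 34, 9, 6, 12, 10, 22] = 7

Answer: 7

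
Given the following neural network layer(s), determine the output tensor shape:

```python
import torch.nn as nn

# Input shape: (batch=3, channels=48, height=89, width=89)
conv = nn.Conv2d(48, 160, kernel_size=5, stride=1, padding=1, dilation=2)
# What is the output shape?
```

Input: (3, 48, 89, 89) -> Output: (3, 160, 83, 83)

Answer: (3, 160, 83, 83)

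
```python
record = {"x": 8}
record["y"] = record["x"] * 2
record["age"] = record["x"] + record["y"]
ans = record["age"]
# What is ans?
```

Trace:
`record = {"x": 8}` → record = {'x': 8}
`record["y"] = record["x"] * 2` → record = {'x': 8, 'y': 16}
`record["age"] = record["x"] + record["y"]` → record = {'x': 8, 'y': 16, 'age': 24}
`ans = record["age"]` → ans = 24
So ans = 24

Answer: 24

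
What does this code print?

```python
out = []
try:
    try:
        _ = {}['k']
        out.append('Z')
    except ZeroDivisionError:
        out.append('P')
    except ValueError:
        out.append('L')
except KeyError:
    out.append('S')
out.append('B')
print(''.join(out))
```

Execution trace: 'S' (outer except KeyError) → 'B' (after the try/except). Output: SB

Answer: SB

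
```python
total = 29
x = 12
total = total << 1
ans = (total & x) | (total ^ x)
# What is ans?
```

Trace:
`total = 29` → total = 29
`x = 12` → x = 12
`total = total << 1` → total = 58
`ans = (total & x) | (total ^ x)` → ans = 62
So ans = 62

Answer: 62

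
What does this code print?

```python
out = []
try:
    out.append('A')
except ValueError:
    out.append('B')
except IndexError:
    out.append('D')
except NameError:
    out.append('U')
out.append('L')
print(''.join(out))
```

Execution trace: 'A' (try body, no exception) → 'L' (after the try/except). Output: AL

Answer: AL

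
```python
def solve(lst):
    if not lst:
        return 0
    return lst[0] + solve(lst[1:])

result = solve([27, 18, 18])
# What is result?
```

27 + 18 + 18 + 0 = 63

Answer: 63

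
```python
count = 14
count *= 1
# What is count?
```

Trace:
`count = 14` → count = 14
`count *= 1` → count = 14
So count = 14

Answer: 14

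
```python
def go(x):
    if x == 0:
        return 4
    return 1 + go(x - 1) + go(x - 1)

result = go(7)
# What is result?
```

go(x) = 1 + 2·go(x-1), go(0)=4. Closed form: (4+1)·2^7 - 1 = 639.

Answer: 639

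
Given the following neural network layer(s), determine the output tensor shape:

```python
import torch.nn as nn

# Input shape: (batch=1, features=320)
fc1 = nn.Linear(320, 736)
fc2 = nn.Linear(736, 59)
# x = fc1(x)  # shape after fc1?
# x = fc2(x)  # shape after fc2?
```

Input: (1, 320) -> after fc1: (1, 736) -> Output: (1, 59)

Answer: (1, 59)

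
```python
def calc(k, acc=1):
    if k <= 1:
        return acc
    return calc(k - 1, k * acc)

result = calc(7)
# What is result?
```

Accumulator trace (n, acc): (7, 1) -> (6, 7) -> (5, 42) -> (4, 210) -> (3, 840) -> (2, 2520) -> (1, 5040) -> return 5040

Answer: 5040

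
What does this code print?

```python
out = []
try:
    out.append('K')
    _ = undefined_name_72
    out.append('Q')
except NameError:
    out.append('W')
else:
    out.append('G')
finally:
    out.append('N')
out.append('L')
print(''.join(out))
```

Execution trace: 'K' (try body) → 'W' (except NameError) → 'N' (finally) → 'L' (after the try/except). Output: KWNL

Answer: KWNL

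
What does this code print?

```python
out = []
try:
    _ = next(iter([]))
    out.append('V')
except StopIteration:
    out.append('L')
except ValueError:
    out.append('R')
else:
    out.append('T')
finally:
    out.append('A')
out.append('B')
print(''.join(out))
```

Execution trace: 'L' (except StopIteration) → 'A' (finally) → 'B' (after the try/except). Output: LAB

Answer: LAB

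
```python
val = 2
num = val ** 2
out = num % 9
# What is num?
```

Trace:
`val = 2` → val = 2
`num = val ** 2` → num = 4
`out = num % 9` → out = 4
So num = 4

Answer: 4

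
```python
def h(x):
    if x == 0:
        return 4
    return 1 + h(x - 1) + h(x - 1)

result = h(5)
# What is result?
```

h(x) = 1 + 2·h(x-1), h(0)=4. Closed form: (4+1)·2^5 - 1 = 159.

Answer: 159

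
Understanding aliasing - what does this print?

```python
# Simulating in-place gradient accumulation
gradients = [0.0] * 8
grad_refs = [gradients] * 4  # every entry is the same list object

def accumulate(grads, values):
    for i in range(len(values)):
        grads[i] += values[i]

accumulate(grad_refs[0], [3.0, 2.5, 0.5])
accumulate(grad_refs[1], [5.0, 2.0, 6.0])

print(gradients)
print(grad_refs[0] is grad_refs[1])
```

Key concept: gradient accumulation aliasing.
Step by step:
`gradients = [0.0] * 8` → gradients = [0.0, 0.0, 0.0, 0.0, 0.0, 0.0, 0.0, 0.0]
`grad_refs = [gradients] * 4` → grad_refs = [[0.0, 0.0, 0.0, 0.0, 0.0, 0.0, 0.0, 0.0], [0.0, 0.0, 0.0, 0.0, 0.0, 0.0, 0.0, 0.0], [0.0, 0.0, 0.0, 0.0, 0.0, 0.0, 0.0, 0.0], [0.0, 0.0, 0.0, 0.0, 0.0, 0.0, 0.0, 0.0]]
`accumulate(grad_refs[0], [3.0, 2.5, 0.5])` → gradients = [3.0, 2.5, 0.5, 0.0, 0.0, 0.0, 0.0, 0.0]; grad_refs = [[3.0, 2.5, 0.5, 0.0, 0.0, 0.0, 0.0, 0.0], [3.0, 2.5, 0.5, 0.0, 0.0, 0.0, 0.0, 0.0], [3.0, 2.5, 0.5, 0.0, 0.0, 0.0, 0.0, 0.0], [3.0, 2.5, 0.5, 0.0, 0.0, 0.0, 0.0, 0.0]]
`accumulate(grad_refs[1], [5.0, 2.0, 6.0])` → gradients = [8.0, 4.5, 6.5, 0.0, 0.0, 0.0, 0.0, 0.0]; grad_refs = [[8.0, 4.5, 6.5, 0.0, 0.0, 0.0, 0.0, 0.0], [8.0, 4.5, 6.5, 0.0, 0.0, 0.0, 0.0, 0.0], [8.0, 4.5, 6.5, 0.0, 0.0, 0.0, 0.0, 0.0], [8.0, 4.5, 6.5, 0.0, 0.0, 0.0, 0.0, 0.0]]
`print(gradients)` → prints [8.0, 4.5, 6.5, 0.0, 0.0, 0.0, 0.0, 0.0]
`print(grad_refs[0] is grad_refs[1])` → prints True

Answer:
[8.0, 4.5, 6.5, 0.0, 0.0, 0.0, 0.0, 0.0]
True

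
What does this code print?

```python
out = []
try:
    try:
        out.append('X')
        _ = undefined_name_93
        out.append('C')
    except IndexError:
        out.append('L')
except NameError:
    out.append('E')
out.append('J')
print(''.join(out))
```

Execution trace: 'X' (try body) → 'E' (outer except NameError) → 'J' (after the try/except). Output: XEJ

Answer: XEJ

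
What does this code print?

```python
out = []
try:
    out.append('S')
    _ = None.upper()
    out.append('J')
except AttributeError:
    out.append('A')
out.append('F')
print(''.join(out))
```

Execution trace: 'S' (try body) → 'A' (except AttributeError) → 'F' (after the try/except). Output: SAF

Answer: SAF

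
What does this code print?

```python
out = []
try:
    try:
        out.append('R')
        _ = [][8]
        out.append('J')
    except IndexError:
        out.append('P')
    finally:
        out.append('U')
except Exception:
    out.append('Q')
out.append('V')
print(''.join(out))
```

Execution trace: 'R' (inner try body) → 'P' (inner except IndexError) → 'U' (inner finally) → 'V' (after the try/except). Output: RPUV

Answer: RPUV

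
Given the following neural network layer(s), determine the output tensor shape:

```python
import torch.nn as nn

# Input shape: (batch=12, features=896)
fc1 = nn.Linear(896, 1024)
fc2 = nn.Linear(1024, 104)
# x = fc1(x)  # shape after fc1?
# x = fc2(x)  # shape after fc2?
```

Input: (12, 896) -> after fc1: (12, 1024) -> Output: (12, 104)

Answer: (12, 104)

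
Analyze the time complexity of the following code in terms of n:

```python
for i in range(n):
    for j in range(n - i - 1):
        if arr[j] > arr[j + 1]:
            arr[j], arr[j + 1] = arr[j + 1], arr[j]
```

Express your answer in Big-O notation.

This is Bubble sort. Time complexity: O(n²).

Answer: O(n²)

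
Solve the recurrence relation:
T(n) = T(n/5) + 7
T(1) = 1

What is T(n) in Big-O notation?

Each step divides n by 5 and adds 7. After log_5(n) steps we reach T(1)=1. So T(n) = 7·log_5(n) + 1 = O(log n).

Answer: O(log n)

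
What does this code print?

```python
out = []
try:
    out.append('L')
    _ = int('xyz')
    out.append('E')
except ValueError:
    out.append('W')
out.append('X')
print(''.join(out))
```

Execution trace: 'L' (try body) → 'W' (except ValueError) → 'X' (after the try/except). Output: LWX

Answer: LWX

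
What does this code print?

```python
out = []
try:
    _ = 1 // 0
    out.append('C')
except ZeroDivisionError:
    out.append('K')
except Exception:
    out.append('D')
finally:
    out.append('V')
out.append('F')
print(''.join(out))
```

Execution trace: 'K' (except ZeroDivisionError) → 'V' (finally) → 'F' (after the try/except). Output: KVF

Answer: KVF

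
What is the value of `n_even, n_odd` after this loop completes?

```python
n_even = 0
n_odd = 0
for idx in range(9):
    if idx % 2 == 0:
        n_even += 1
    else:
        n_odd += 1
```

Count evens and odds in range(9)
`n_even, n_odd` takes the values: (0, 0) → (1, 0) → (1, 1) → (2, 1) → (2, 2) → (3, 2) → (3, 3) → (4, 3) → (4, 4) → (5, 4)

Answer: 5, 4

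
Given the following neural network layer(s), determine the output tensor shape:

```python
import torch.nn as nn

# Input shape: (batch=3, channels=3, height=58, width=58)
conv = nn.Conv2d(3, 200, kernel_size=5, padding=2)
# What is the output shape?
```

Input: (3, 3, 58, 58) -> Output: (3, 200, 58, 58)

Answer: (3, 200, 58, 58)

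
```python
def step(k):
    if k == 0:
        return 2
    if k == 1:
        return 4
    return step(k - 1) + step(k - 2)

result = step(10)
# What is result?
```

Build up from base cases: step(0)=2, step(1)=4, step(2)=6, step(3)=10, step(4)=16, step(5)=26, step(6)=42, ..., step(10)=288

Answer: 288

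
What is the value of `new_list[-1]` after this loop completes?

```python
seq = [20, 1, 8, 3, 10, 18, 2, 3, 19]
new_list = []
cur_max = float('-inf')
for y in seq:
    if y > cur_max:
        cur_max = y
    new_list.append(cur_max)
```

Running max ends at 20
`new_list` takes the values: [] → [20] → [20, 20] → [20, 20, 20] → [20, 20, 20, 20] → [20, 20, 20, 20, 20] → [20, 20, 20, 20, 20, 20] → [20, 20, 20, 20, 20, 20, 20] → [20, 20, 20, 20, 20, 20, 20, 20] → [20, 20, 20, 20, 20, 20, 20, 20, 20]
So `new_list[-1]` = 20

Answer: 20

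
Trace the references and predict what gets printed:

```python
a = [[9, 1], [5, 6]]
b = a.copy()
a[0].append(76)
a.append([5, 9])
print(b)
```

Key concept: shallow copy with nested lists.
Step by step:
`a = [[9, 1], [5, 6]]` → a = [[9, 1], [5, 6]]
`b = a.copy()` → b = [[9, 1], [5, 6]]
`a[0].append(76)` → a = [[9, 1, 76], [5, 6]]; b = [[9, 1, 76], [5, 6]]
`a.append([5, 9])` → a = [[9, 1, 76], [5, 6], [5, 9]]
`print(b)` → prints [[9, 1, 76], [5, 6]]

Answer: [[9, 1, 76], [5, 6]]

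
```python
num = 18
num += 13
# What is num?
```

Trace:
`num = 18` → num = 18
`num += 13` → num = 31
So num = 31

Answer: 31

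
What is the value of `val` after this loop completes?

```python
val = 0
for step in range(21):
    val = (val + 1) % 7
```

Increment mod 7, 21 times = 0
`val` takes the values: 0 → 1 → 2 → 3 → 4 → 5 → 6 → 0 → 1 → 2 → 3 → 4 → 5 → 6 → 0 → 1 → 2 → 3 → 4 → 5 → 6 → 0

Answer: 0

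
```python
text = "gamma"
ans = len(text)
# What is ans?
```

Trace:
`text = "gamma"` → text = 'gamma'
`ans = len(text)` → ans = 5
So ans = 5

Answer: 5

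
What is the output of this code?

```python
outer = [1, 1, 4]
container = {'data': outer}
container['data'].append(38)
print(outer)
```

Key concept: dict holds reference to list.
Step by step:
`outer = [1, 1, 4]` → outer = [1, 1, 4]
`container = {'data': outer}` → container = {'data': [1, 1, 4]}
`container['data'].append(38)` → outer = [1, 1, 4, 38]; container = {'data': [1, 1, 4, 38]}
`print(outer)` → prints [1, 1, 4, 38]

Answer: [1, 1, 4, 38]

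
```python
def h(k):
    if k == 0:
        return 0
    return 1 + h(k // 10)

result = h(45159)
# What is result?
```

Count of digits of 45159: 5

Answer: 5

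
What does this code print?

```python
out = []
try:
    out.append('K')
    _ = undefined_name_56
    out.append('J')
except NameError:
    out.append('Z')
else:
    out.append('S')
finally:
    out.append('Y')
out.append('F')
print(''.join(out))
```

Execution trace: 'K' (try body) → 'Z' (except NameError) → 'Y' (finally) → 'F' (after the try/except). Output: KZYF

Answer: KZYF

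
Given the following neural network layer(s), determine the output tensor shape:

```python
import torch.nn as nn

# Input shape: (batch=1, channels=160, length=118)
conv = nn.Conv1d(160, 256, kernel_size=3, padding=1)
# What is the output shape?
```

Input: (1, 160, 118) -> Output: (1, 256, 118)

Answer: (1, 256, 118)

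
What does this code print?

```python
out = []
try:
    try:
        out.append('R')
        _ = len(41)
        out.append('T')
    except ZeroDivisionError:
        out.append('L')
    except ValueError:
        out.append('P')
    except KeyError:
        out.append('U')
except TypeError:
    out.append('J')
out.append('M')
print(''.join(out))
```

Execution trace: 'R' (try body) → 'J' (outer except TypeError) → 'M' (after the try/except). Output: RJM

Answer: RJM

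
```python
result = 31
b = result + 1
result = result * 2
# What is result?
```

Trace:
`result = 31` → result = 31
`b = result + 1` → b = 32
`result = result * 2` → result = 62
So result = 62

Answer: 62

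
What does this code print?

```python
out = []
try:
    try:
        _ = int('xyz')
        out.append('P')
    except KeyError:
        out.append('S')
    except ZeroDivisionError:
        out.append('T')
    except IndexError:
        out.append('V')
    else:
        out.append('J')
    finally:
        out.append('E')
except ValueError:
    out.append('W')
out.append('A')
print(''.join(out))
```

Execution trace: 'E' (finally) → 'W' (outer except ValueError) → 'A' (after the try/except). Output: EWA

Answer: EWA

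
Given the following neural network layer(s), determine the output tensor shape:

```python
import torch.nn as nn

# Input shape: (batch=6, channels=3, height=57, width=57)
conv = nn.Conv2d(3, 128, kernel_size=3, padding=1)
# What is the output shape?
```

Input: (6, 3, 57, 57) -> Output: (6, 128, 57, 57)

Answer: (6, 128, 57, 57)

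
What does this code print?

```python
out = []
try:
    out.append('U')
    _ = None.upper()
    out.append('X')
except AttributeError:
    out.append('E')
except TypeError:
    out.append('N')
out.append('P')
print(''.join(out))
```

Execution trace: 'U' (try body) → 'E' (except AttributeError) → 'P' (after the try/except). Output: UEP

Answer: UEP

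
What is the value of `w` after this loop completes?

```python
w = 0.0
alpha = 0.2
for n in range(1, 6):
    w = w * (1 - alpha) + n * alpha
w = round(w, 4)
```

Moving average with lr=0.2
`w` takes the values: 0.0 → 0.2 → 0.56 → 1.048 → 1.6384 → 2.31072 → 2.3107

Answer: 2.3107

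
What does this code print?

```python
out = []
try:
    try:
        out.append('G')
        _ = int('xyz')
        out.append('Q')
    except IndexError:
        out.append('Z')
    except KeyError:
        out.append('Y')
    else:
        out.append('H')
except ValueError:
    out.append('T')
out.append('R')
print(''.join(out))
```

Execution trace: 'G' (try body) → 'T' (outer except ValueError) → 'R' (after the try/except). Output: GTR

Answer: GTR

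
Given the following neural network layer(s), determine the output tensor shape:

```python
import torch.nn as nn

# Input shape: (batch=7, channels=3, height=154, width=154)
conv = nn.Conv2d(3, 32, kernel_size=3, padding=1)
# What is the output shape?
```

Input: (7, 3, 154, 154) -> Output: (7, 32, 154, 154)

Answer: (7, 32, 154, 154)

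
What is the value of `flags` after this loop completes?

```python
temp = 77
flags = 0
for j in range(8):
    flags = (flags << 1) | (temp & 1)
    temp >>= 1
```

Reverse lowest 8 bits of 77
`flags` takes the values: 0 → 1 → 2 → 5 → 11 → 22 → 44 → 89 → 178

Answer: 178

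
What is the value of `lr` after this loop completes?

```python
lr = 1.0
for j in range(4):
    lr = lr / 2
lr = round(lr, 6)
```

Halving LR 4 times: 1 / 2^4
`lr` takes the values: 1.0 → 0.5 → 0.25 → 0.125 → 0.0625

Answer: 0.0625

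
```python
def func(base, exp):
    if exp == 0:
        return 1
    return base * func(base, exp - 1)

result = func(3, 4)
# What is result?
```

func(3, 4) = 3 * 3 * 3 * 3 = 81

Answer: 81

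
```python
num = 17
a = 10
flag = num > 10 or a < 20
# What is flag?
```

Trace:
`num = 17` → num = 17
`a = 10` → a = 10
`flag = num > 10 or a < 20` → flag = True
So flag = True

Answer: True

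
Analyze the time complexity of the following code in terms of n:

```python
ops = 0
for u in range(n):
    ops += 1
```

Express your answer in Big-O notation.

Each loop level contributes: n. Multiplying the contributions gives O(n).

Answer: O(n)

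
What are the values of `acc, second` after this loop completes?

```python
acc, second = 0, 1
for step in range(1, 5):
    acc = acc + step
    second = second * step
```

Sum and factorial of 1 to 4
`acc, second` takes the values: (0, 1) → (1, 1) → (3, 1) → (3, 2) → (6, 2) → (6, 6) → (10, 6) → (10, 24)

Answer: 10, 24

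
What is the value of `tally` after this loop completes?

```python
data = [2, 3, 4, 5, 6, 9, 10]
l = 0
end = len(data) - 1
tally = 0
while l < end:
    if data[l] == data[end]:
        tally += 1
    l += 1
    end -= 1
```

Count matching pairs from ends
`tally` takes the values: 0

Answer: 0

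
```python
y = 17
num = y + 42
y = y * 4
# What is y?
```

Trace:
`y = 17` → y = 17
`num = y + 42` → num = 59
`y = y * 4` → y = 68
So y = 68

Answer: 68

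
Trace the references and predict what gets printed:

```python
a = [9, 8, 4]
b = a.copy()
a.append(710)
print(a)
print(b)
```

Key concept: list.copy() creates independent copy.
Step by step:
`a = [9, 8, 4]` → a = [9, 8, 4]
`b = a.copy()` → b = [9, 8, 4]
`a.append(710)` → a = [9, 8, 4, 710]
`print(a)` → prints [9, 8, 4, 710]
`print(b)` → prints [9, 8, 4]

Answer:
[9, 8, 4, 710]
[9, 8, 4]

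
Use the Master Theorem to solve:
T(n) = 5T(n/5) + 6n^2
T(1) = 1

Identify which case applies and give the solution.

a=5, b=5, f(n)=6n^2. log_5(5) = 1. Since c=2 > 1 and the regularity condition holds (5(n/5)^2 = (5/5^2)n^2 with 5/5^2 < 1), Case 3 applies: T(n) = Θ(f(n)) = O(n^2).

Answer: O(n^2) - Case 3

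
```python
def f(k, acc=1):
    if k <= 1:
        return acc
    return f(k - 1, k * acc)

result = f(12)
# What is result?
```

Accumulator trace (n, acc): (12, 1) -> (11, 12) -> (10, 132) -> (9, 1320) -> (8, 11880) -> (7, 95040) -> (6, 665280) -> (5, 3991680) -> (4, 19958400) -> (3, 79833600) -> (2, 239500800) -> (1, 479001600) -> return 479001600

Answer: 479001600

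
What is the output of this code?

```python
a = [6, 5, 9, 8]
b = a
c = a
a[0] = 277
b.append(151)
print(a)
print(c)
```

Key concept: multiple aliases.
Step by step:
`a = [6, 5, 9, 8]` → a = [6, 5, 9, 8]
`b = a` → b = [6, 5, 9, 8] (same object as a)
`c = a` → c = [6, 5, 9, 8] (same object as a, b)
`a[0] = 277` → a = [277, 5, 9, 8] (same object as b, c); b = [277, 5, 9, 8] (same object as a, c); c = [277, 5, 9, 8] (same object as a, b)
`b.append(151)` → a = [277, 5, 9, 8, 151] (same object as b, c); b = [277, 5, 9, 8, 151] (same object as a, c); c = [277, 5, 9, 8, 151] (same object as a, b)
`print(a)` → prints [277, 5, 9, 8, 151]
`print(c)` → prints [277, 5, 9, 8, 151]

Answer:
[277, 5, 9, 8, 151]
[277, 5, 9, 8, 151]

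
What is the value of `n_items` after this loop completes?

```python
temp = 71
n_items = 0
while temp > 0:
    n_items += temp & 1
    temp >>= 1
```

Count set bits in 71 (binary: 0b1000111)
`n_items` takes the values: 0 → 1 → 2 → 3 → 4

Answer: 4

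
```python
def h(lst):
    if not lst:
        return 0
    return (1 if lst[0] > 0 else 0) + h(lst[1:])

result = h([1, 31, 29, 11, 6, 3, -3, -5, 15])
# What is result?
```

Count of positive elements in [1, 31, 29, 11, 6, 3, -3, -5, 15] = 7

Answer: 7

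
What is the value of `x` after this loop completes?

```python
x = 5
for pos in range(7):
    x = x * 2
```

Multiply by 2, 7 times: 5 * 2^7 = 640
`x` takes the values: 5 → 10 → 20 → 40 → 80 → 160 → 320 → 640

Answer: 640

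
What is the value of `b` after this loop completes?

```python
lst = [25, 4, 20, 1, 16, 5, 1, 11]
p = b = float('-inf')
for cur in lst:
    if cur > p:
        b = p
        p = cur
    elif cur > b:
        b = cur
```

Second largest (with repeats) in [25, 4, 20, 1, 16, 5, 1, 11]
`b` takes the values: -inf → 4 → 20

Answer: 20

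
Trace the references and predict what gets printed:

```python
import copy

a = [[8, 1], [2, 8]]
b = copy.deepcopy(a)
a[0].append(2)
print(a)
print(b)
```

Key concept: deep copy is fully independent.
Step by step:
`a = [[8, 1], [2, 8]]` → a = [[8, 1], [2, 8]]
`b = copy.deepcopy(a)` → b = [[8, 1], [2, 8]]
`a[0].append(2)` → a = [[8, 1, 2], [2, 8]]
`print(a)` → prints [[8, 1, 2], [2, 8]]
`print(b)` → prints [[8, 1], [2, 8]]

Answer:
[[8, 1, 2], [2, 8]]
[[8, 1], [2, 8]]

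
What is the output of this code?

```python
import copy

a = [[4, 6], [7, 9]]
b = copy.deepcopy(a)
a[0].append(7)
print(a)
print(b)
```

Key concept: deep copy is fully independent.
Step by step:
`a = [[4, 6], [7, 9]]` → a = [[4, 6], [7, 9]]
`b = copy.deepcopy(a)` → b = [[4, 6], [7, 9]]
`a[0].append(7)` → a = [[4, 6, 7], [7, 9]]
`print(a)` → prints [[4, 6, 7], [7, 9]]
`print(b)` → prints [[4, 6], [7, 9]]

Answer:
[[4, 6, 7], [7, 9]]
[[4, 6], [7, 9]]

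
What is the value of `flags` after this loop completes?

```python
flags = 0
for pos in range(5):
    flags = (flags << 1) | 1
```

Build 5 consecutive 1-bits: 0b11111
`flags` takes the values: 0 → 1 → 3 → 7 → 15 → 31

Answer: 31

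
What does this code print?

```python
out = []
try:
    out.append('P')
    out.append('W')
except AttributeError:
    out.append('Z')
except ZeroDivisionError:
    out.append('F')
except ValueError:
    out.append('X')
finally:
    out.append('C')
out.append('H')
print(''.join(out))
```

Execution trace: 'P' (try body) → 'W' (try body, no exception) → 'C' (finally) → 'H' (after the try/except). Output: PWCH

Answer: PWCH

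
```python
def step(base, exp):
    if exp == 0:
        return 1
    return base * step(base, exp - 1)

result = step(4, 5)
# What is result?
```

step(4, 5) = 4 * 4 * 4 * 4 * 4 = 1024

Answer: 1024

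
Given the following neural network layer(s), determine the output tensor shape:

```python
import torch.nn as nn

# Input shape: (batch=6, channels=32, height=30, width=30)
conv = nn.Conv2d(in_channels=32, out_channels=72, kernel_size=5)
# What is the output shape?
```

Input: (6, 32, 30, 30) -> Output: (6, 72, 26, 26)

Answer: (6, 72, 26, 26)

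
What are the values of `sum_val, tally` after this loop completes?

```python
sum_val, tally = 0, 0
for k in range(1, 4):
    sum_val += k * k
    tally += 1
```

Sum of squares and count
`sum_val, tally` takes the values: (0, 0) → (1, 0) → (1, 1) → (5, 1) → (5, 2) → (14, 2) → (14, 3)

Answer: 14, 3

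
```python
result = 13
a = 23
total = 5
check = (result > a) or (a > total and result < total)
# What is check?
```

Trace:
`result = 13` → result = 13
`a = 23` → a = 23
`total = 5` → total = 5
`check = (result > a) or (a > total and result < total)` → check = False
So check = False

Answer: False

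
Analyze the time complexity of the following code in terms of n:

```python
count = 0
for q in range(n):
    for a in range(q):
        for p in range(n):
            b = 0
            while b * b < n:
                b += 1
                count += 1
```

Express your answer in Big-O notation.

Each loop level contributes: n × n × n × √n. Multiplying the contributions gives O(n^3√n).

Answer: O(n^3√n)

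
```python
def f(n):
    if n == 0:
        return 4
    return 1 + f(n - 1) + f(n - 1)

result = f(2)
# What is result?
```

f(n) = 1 + 2·f(n-1), f(0)=4. Closed form: (4+1)·2^2 - 1 = 19.

Answer: 19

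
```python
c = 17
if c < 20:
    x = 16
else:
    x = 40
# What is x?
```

Trace:
`c = 17` → c = 17
`if c < 20: ...` → c < 20 is True → x = 16
So x = 16

Answer: 16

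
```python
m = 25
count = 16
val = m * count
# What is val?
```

Trace:
`m = 25` → m = 25
`count = 16` → count = 16
`val = m * count` → val = 400
So val = 400

Answer: 400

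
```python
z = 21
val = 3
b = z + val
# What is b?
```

Trace:
`z = 21` → z = 21
`val = 3` → val = 3
`b = z + val` → b = 24
So b = 24

Answer: 24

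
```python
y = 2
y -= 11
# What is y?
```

Trace:
`y = 2` → y = 2
`y -= 11` → y = -9
So y = -9

Answer: -9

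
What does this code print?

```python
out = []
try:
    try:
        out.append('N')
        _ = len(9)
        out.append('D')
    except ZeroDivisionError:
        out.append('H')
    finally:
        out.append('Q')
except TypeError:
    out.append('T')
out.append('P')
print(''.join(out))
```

Execution trace: 'N' (try body) → 'Q' (finally) → 'T' (outer except TypeError) → 'P' (after the try/except). Output: NQTP

Answer: NQTP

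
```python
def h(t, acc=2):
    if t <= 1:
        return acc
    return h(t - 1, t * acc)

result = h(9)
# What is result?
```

Accumulator trace (n, acc): (9, 2) -> (8, 18) -> (7, 144) -> (6, 1008) -> (5, 6048) -> (4, 30240) -> (3, 120960) -> (2, 362880) -> (1, 725760) -> return 725760

Answer: 725760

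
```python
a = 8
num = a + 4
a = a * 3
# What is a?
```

Trace:
`a = 8` → a = 8
`num = a + 4` → num = 12
`a = a * 3` → a = 24
So a = 24

Answer: 24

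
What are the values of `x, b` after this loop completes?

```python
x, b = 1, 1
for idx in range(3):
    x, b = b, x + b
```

Fibonacci: after 3 iterations
`x, b` takes the values: (1, 1) → (1, 2) → (2, 3) → (3, 5)

Answer: 3, 5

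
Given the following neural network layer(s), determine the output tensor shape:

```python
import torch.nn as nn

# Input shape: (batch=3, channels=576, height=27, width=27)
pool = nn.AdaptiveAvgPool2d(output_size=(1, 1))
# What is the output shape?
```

Input: (3, 576, 27, 27) -> Output: (3, 576, 1, 1)

Answer: (3, 576, 1, 1)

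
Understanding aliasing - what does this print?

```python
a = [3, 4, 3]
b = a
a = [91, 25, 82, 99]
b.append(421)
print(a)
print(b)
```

Key concept: rebinding vs mutation: a is rebound to a new list, b still points at the original.
Step by step:
`a = [3, 4, 3]` → a = [3, 4, 3]
`b = a` → b = [3, 4, 3] (same object as a)
`a = [91, 25, 82, 99]` → a = [91, 25, 82, 99]
`b.append(421)` → b = [3, 4, 3, 421]
`print(a)` → prints [91, 25, 82, 99]
`print(b)` → prints [3, 4, 3, 421]

Answer:
[91, 25, 82, 99]
[3, 4, 3, 421]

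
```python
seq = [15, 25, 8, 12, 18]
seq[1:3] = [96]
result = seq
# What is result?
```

Trace:
`seq = [15, 25, 8, 12, 18]` → seq = [15, 25, 8, 12, 18]
`seq[1:3] = [96]` → seq = [15, 96, 12, 18]
`result = seq` → result = [15, 96, 12, 18]
So result = [15, 96, 12, 18]

Answer: [15, 96, 12, 18]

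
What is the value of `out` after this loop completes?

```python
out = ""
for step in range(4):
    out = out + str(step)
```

Concatenate digits 0 to 3
`out` takes the values: "" → "0" → "01" → "012" → "0123"

Answer: "0123"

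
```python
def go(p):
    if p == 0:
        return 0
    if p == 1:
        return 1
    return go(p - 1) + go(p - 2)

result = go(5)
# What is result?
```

Build up from base cases: go(0)=0, go(1)=1, go(2)=1, go(3)=2, go(4)=3, go(5)=5

Answer: 5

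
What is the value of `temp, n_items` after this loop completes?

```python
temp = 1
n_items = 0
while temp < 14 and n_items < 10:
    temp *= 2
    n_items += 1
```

Double until >= 14 or 10 iterations
`temp, n_items` takes the values: (1, 0) → (2, 0) → (2, 1) → (4, 1) → (4, 2) → (8, 2) → (8, 3) → (16, 3) → (16, 4)

Answer: 16, 4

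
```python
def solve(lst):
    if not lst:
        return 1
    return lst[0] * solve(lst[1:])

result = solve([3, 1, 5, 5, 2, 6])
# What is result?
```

Product over [3, 1, 5, 5, 2, 6] = 3 * 1 * 5 * 5 * 2 * 6 = 900

Answer: 900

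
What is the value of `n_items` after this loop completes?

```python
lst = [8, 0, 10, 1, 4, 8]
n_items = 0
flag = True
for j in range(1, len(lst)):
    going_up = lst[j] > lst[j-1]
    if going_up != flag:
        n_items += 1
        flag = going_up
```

Count direction changes in [8, 0, 10, 1, 4, 8]
`n_items` takes the values: 0 → 1 → 2 → 3 → 4

Answer: 4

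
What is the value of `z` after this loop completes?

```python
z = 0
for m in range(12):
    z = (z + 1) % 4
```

Increment mod 4, 12 times = 0
`z` takes the values: 0 → 1 → 2 → 3 → 0 → 1 → 2 → 3 → 0 → 1 → 2 → 3 → 0

Answer: 0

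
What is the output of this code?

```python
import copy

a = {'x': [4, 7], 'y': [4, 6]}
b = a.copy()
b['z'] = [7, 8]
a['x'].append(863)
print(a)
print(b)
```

Key concept: shallow copy of dict with mutable values.
Step by step:
`a = {'x': [4, 7], 'y': [4, 6]}` → a = {'x': [4, 7], 'y': [4, 6]}
`b = a.copy()` → b = {'x': [4, 7], 'y': [4, 6]}
`b['z'] = [7, 8]` → b = {'x': [4, 7], 'y': [4, 6], 'z': [7, 8]}
`a['x'].append(863)` → a = {'x': [4, 7, 863], 'y': [4, 6]}; b = {'x': [4, 7, 863], 'y': [4, 6], 'z': [7, 8]}
`print(a)` → prints {'x': [4, 7, 863], 'y': [4, 6]}
`print(b)` → prints {'x': [4, 7, 863], 'y': [4, 6], 'z': [7, 8]}

Answer:
{'x': [4, 7, 863], 'y': [4, 6]}
{'x': [4, 7, 863], 'y': [4, 6], 'z': [7, 8]}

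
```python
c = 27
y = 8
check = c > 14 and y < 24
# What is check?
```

Trace:
`c = 27` → c = 27
`y = 8` → y = 8
`check = c > 14 and y < 24` → check = True
So check = True

Answer: True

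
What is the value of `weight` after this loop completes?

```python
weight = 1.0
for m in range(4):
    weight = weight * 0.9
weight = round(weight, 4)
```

Exponential decay: 1.0 * 0.9^4
`weight` takes the values: 1.0 → 0.9 → 0.81 → 0.729 → 0.6561

Answer: 0.6561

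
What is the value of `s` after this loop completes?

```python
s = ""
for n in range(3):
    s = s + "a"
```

Repeat 'a' 3 times
`s` takes the values: "" → "a" → "aa" → "aaa"

Answer: "aaa"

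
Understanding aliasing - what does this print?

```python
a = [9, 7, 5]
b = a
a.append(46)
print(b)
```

Key concept: basic list aliasing.
Step by step:
`a = [9, 7, 5]` → a = [9, 7, 5]
`b = a` → b = [9, 7, 5] (same object as a)
`a.append(46)` → a = [9, 7, 5, 46] (same object as b); b = [9, 7, 5, 46] (same object as a)
`print(b)` → prints [9, 7, 5, 46]

Answer: [9, 7, 5, 46]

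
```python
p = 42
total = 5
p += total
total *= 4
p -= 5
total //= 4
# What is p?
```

Trace:
`p = 42` → p = 42
`total = 5` → total = 5
`p += total` → p = 47
`total *= 4` → total = 20
`p -= 5` → p = 42
`total //= 4` → total = 5
So p = 42

Answer: 42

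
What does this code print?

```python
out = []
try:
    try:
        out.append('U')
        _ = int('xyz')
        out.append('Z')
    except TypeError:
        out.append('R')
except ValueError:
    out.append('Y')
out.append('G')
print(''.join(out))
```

Execution trace: 'U' (try body) → 'Y' (outer except ValueError) → 'G' (after the try/except). Output: UYG

Answer: UYG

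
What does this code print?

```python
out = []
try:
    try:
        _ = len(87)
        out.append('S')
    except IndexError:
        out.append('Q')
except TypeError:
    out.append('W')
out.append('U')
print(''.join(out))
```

Execution trace: 'W' (outer except TypeError) → 'U' (after the try/except). Output: WU

Answer: WU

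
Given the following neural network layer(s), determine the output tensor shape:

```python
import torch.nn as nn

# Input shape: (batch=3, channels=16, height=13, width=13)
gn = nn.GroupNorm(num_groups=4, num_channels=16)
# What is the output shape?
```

Input: (3, 16, 13, 13) -> Output: (3, 16, 13, 13)

Answer: (3, 16, 13, 13)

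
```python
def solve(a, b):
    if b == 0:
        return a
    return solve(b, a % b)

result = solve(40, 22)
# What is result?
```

solve(40, 22) -> solve(22, 18) -> solve(18, 4) -> solve(4, 2) -> solve(2, 0) -> 2

Answer: 2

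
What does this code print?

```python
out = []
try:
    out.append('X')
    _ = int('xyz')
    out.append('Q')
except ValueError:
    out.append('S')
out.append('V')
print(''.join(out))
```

Execution trace: 'X' (try body) → 'S' (except ValueError) → 'V' (after the try/except). Output: XSV

Answer: XSV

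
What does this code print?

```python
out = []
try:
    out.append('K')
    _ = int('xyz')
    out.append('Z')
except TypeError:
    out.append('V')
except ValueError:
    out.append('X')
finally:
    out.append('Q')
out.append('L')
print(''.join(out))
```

Execution trace: 'K' (try body) → 'X' (except ValueError) → 'Q' (finally) → 'L' (after the try/except). Output: KXQL

Answer: KXQL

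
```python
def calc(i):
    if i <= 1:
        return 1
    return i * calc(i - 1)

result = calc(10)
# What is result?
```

calc(10) = 10 * 9 * 8 * 7 * 6 * 5 * 4 * 3 * 2 * 1 = 3628800

Answer: 3628800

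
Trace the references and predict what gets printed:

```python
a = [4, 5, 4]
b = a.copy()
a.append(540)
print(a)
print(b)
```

Key concept: list.copy() creates independent copy.
Step by step:
`a = [4, 5, 4]` → a = [4, 5, 4]
`b = a.copy()` → b = [4, 5, 4]
`a.append(540)` → a = [4, 5, 4, 540]
`print(a)` → prints [4, 5, 4, 540]
`print(b)` → prints [4, 5, 4]

Answer:
[4, 5, 4, 540]
[4, 5, 4]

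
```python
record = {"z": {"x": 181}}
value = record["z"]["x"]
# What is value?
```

Trace:
`record = {"z": {"x": 181}}` → record = {'z': {'x': 181}}
`value = record["z"]["x"]` → value = 181
So value = 181

Answer: 181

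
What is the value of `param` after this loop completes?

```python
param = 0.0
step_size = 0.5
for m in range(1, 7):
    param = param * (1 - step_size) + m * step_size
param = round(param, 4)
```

Moving average with lr=0.5
`param` takes the values: 0.0 → 0.5 → 1.25 → 2.125 → 3.0625 → 4.03125 → 5.015625 → 5.0156

Answer: 5.0156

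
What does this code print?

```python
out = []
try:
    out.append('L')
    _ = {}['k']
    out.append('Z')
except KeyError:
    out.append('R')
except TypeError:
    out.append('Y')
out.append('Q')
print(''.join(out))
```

Execution trace: 'L' (try body) → 'R' (except KeyError) → 'Q' (after the try/except). Output: LRQ

Answer: LRQ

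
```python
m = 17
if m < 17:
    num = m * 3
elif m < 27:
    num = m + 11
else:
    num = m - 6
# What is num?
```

Trace:
`m = 17` → m = 17
`if m < 17: ...` → m < 17 is False, m < 27 is True → num = 28
So num = 28

Answer: 28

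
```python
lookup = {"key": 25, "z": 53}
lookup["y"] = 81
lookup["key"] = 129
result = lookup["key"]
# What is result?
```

Trace:
`lookup = {"key": 25, "z": 53}` → lookup = {'key': 25, 'z': 53}
`lookup["y"] = 81` → lookup = {'key': 25, 'z': 53, 'y': 81}
`lookup["key"] = 129` → lookup = {'key': 129, 'z': 53, 'y': 81}
`result = lookup["key"]` → result = 129
So result = 129

Answer: 129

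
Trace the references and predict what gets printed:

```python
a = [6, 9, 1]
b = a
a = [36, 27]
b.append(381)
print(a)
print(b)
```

Key concept: rebinding vs mutation: a is rebound to a new list, b still points at the original.
Step by step:
`a = [6, 9, 1]` → a = [6, 9, 1]
`b = a` → b = [6, 9, 1] (same object as a)
`a = [36, 27]` → a = [36, 27]
`b.append(381)` → b = [6, 9, 1, 381]
`print(a)` → prints [36, 27]
`print(b)` → prints [6, 9, 1, 381]

Answer:
[36, 27]
[6, 9, 1, 381]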